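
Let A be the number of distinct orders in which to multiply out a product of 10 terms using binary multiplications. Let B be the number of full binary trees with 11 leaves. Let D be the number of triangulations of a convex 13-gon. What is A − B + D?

46852

Ways to associate a product of 10 factors correspond to binary trees on 10 leaves, so the count is C_9. So A = C_9 = 4862.
Full binary trees with 11 leaves have 11−1 = 10 internal nodes, so there are C_10 of them. So B = C_10 = 16796.
Triangulations of a convex m-gon are counted by C_{m−2}; with m = 13 this is C_11. So D = C_11 = 58786.
A − B + D = 4862 − 16796 + 58786 = 46852.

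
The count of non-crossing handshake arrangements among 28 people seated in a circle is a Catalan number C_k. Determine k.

Non-crossing handshake pairings of 2n people are counted by C_n; 28 people gives n = 14.

14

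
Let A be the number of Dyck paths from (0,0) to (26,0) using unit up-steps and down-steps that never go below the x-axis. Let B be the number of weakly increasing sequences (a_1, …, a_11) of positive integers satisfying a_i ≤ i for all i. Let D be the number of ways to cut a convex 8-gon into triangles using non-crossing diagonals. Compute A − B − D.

683982

Dyck paths of semilength n (length 2n) are counted by C_n; here n = 13. So A = C_13 = 742900.
Weakly increasing sequences with a_i ≤ i biject with Dyck paths of semilength 11, so there are C_11. So B = C_11 = 58786.
Triangulations of a convex m-gon are counted by C_{m−2}; with m = 8 this is C_6. So D = C_6 = 132.
A − B − D = 742900 − 58786 − 132 = 683982.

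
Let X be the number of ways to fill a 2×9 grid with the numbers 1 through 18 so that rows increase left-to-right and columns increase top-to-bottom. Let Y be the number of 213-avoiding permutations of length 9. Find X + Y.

9724

Standard Young tableaux of shape 2×n are counted by C_n; here n = 9. So X = C_9 = 4862.
For any fixed pattern of length 3, the pattern-avoiding permutations of [9] number C_9. So Y = C_9 = 4862.
X + Y = 4862 + 4862 = 9724.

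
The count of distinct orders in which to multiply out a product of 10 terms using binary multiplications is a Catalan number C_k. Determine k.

9

Parenthesizations of m factors correspond to full binary trees with m leaves, counted by C_{m−1}; m = 10 gives C_9.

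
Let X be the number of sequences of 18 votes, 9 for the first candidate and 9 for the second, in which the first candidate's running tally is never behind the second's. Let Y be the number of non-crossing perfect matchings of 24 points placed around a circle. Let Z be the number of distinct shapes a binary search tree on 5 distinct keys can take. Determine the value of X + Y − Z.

212832

Ballot sequences with n votes each where one side never trails are Dyck words, counted by C_n; here n = 9. So X = C_9 = 4862.
Pairing 24 circle points by 12 non-crossing chords gives C_12 matchings. So Y = C_12 = 208012.
Binary trees (left/right distinguished) on n nodes are counted by C_n; here n = 5. So Z = C_5 = 42.
X + Y − Z = 4862 + 208012 − 42 = 212832.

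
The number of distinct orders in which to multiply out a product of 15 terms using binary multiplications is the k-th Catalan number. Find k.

Parenthesizations of m factors correspond to full binary trees with m leaves, counted by C_{m−1}; m = 15 gives C_14.

14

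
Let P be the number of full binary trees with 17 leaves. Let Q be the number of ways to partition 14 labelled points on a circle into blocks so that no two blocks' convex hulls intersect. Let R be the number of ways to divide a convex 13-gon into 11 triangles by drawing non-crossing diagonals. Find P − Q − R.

A full binary tree with L leaves has L−1 internal nodes and is counted by C_{L−1}; L = 17 gives C_16. So P = C_16 = 35357670.
The non-crossing partitions of [14] form a lattice of size C_14. So Q = C_14 = 2674440.
Triangulations of a convex m-gon are counted by C_{m−2}; with m = 13 this is C_11. So R = C_11 = 58786.
P − Q − R = 35357670 − 2674440 − 58786 = 32624444.

32624444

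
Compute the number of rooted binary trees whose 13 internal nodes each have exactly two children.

742900

The number of full binary trees on 13 internal nodes is the Catalan number C_13.
C_13 = C_12 · 2(2·12+1)/(12+2) = 208012 · 50/14 = 742900.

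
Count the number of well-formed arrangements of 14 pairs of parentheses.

With 14 pairs the number of balanced bracket strings is the Catalan number C_14.
C_14 = C(28,14)/15 = 40116600/15 = 2674440.

2674440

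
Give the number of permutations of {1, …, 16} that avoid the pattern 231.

35357670

Permutations of [n] avoiding any single length-3 pattern are counted by C_n; here n = 16.
C_16 = C(32,16)/17 = 601080390/17 = 35357670.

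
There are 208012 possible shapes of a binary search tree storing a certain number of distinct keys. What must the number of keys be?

Binary search tree shapes on n keys are counted by C_n. The Catalan number equal to 208012 is C_12.

12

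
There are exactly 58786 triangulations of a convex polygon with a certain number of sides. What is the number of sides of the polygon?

Triangulations of a convex m-gon are counted by C_{m−2}, and C_11 = 58786.
So m − 2 = 11, giving m = 13 sides.

13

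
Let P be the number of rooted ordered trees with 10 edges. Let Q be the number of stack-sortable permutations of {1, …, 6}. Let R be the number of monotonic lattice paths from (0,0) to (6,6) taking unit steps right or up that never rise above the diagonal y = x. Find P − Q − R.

16532

Rooted ordered trees with n edges are counted by C_n; here n = 10. So P = C_10 = 16796.
Stack-sortable permutations are exactly the 231-avoiding ones, counted by C_n; here n = 6. So Q = C_6 = 132.
Sub-diagonal monotone paths from (0,0) to (6,6) biject with Dyck paths of semilength 6, giving C_6. So R = C_6 = 132.
P − Q − R = 16796 − 132 − 132 = 16532.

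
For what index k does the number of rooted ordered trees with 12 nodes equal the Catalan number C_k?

A rooted plane tree on 12 nodes has 11 edges, and such trees are counted by C_11.

11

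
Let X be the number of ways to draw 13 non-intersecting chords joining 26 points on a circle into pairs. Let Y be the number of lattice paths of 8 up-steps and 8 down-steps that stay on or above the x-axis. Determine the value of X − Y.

Pairing 26 circle points by 13 non-crossing chords gives C_13 matchings. So X = C_13 = 742900.
A Dyck path with 8 up-steps and 8 down-steps has semilength 8, so there are C_8 of them. So Y = C_8 = 1430.
X − Y = 742900 − 1430 = 741470.

741470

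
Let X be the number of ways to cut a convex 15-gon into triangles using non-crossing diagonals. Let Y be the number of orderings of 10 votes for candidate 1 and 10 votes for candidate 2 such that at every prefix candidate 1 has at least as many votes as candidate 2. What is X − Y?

726104

A convex 15-gon is triangulated into 13 triangles, and the number of such triangulations is the Catalan number C_{15−2} = C_13. So X = C_13 = 742900.
Reading a vote for the leader as '(' and for the other as ')' turns such a sequence into a balanced string of 10 pairs, so the count is C_10. So Y = C_10 = 16796.
X − Y = 742900 − 16796 = 726104.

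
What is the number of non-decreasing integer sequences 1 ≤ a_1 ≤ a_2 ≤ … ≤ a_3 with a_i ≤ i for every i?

Weakly increasing sequences with a_i ≤ i biject with Dyck paths of semilength 3, so there are C_3.
C_3 = 5.

5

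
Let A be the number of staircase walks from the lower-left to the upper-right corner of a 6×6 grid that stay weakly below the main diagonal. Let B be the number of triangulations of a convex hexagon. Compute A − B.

118

Sub-diagonal monotone paths from (0,0) to (6,6) biject with Dyck paths of semilength 6, giving C_6. So A = C_6 = 132.
Triangulations of a convex m-gon are counted by C_{m−2}; with m = 6 this is C_4. So B = C_4 = 14.
A − B = 132 − 14 = 118.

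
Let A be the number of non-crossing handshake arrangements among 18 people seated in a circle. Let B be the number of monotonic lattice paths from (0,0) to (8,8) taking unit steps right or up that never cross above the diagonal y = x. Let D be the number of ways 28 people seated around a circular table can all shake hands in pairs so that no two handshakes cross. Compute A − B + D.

With 18 = 2·9 people, non-crossing handshake pairings are non-crossing perfect matchings on a circle, counted by C_9. So A = C_9 = 4862.
Sub-diagonal monotone paths from (0,0) to (8,8) biject with Dyck paths of semilength 8, giving C_8. So B = C_8 = 1430.
Non-crossing handshake pairings of 2n people are counted by C_n; 28 people gives n = 14. So D = C_14 = 2674440.
A − B + D = 4862 − 1430 + 2674440 = 2677872.

2677872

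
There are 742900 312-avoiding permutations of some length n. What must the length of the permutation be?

13

Permutations of [n] avoiding a fixed length-3 pattern are counted by C_n. Since C_13 = 742900, the index is 13.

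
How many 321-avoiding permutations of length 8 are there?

For any fixed pattern of length 3, the pattern-avoiding permutations of [8] number C_8.
C_8 = C(16,8)/9 = 12870/9 = 1430.

1430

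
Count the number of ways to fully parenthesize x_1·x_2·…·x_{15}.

2674440

Parenthesizations of m factors correspond to full binary trees with m leaves, counted by C_{m−1}; m = 15 gives C_14.
C_14 = C(28,14)/15 = 40116600/15 = 2674440.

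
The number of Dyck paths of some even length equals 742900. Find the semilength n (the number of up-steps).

13

Dyck paths of semilength n are counted by C_n. Since C_13 = 742900, the index is 13.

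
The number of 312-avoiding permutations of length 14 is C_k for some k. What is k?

For any fixed pattern of length 3, the pattern-avoiding permutations of [14] number C_14.

14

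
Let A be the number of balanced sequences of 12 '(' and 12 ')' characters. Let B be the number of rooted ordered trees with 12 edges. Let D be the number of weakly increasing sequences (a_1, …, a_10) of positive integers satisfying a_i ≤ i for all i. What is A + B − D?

399228

A balanced arrangement of 12 bracket pairs is a Dyck word of semilength 12, so the count is C_12. So A = C_12 = 208012.
Rooted ordered trees with n edges are counted by C_n; here n = 12. So B = C_12 = 208012.
Weakly increasing sequences with a_i ≤ i biject with Dyck paths of semilength 10, so there are C_10. So D = C_10 = 16796.
A + B − D = 208012 + 208012 − 16796 = 399228.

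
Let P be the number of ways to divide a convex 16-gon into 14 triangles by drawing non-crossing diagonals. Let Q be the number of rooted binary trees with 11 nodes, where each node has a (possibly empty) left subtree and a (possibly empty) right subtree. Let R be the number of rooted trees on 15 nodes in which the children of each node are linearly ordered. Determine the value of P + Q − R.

The number of triangulations of a 16-gon is the Catalan number C_14 (index = sides − 2). So P = C_14 = 2674440.
Binary trees (left/right distinguished) on n nodes are counted by C_n; here n = 11. So Q = C_11 = 58786.
A rooted plane tree on 15 nodes has 14 edges, and such trees are counted by C_14. So R = C_14 = 2674440.
P + Q − R = 2674440 + 58786 − 2674440 = 58786.

58786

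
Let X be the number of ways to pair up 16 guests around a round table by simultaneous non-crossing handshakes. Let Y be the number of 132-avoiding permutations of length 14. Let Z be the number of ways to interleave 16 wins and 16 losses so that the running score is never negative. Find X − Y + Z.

32684660

With 16 = 2·8 people, non-crossing handshake pairings are non-crossing perfect matchings on a circle, counted by C_8. So X = C_8 = 1430.
For any fixed pattern of length 3, the pattern-avoiding permutations of [14] number C_14. So Y = C_14 = 2674440.
Reading a vote for the leader as '(' and for the other as ')' turns such a sequence into a balanced string of 16 pairs, so the count is C_16. So Z = C_16 = 35357670.
X − Y + Z = 1430 − 2674440 + 35357670 = 32684660.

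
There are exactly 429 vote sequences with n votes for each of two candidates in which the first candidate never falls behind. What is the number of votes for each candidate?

Such ballot sequences with n votes each are counted by C_n. Since C_7 = 429, the index is 7.

7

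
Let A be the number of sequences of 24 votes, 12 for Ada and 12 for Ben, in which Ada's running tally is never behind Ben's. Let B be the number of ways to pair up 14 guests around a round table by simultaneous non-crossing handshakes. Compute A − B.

Ballot sequences with n votes each where one side never trails are Dyck words, counted by C_n; here n = 12. So A = C_12 = 208012.
Non-crossing handshake pairings of 2n people are counted by C_n; 14 people gives n = 7. So B = C_7 = 429.
A − B = 208012 − 429 = 207583.

207583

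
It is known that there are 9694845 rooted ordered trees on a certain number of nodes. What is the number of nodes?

Rooted ordered trees on m nodes are counted by C_{m−1}, and C_15 = 9694845.
So the index is 15, and the number of nodes is 15 + 1 = 16.

16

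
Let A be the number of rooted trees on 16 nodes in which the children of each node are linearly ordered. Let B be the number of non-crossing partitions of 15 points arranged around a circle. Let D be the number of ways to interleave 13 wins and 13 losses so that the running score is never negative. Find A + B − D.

18646790

Rooted ordered (plane) trees on m nodes have m−1 edges and are counted by C_{m−1}; m = 16 gives C_15. So A = C_15 = 9694845.
The non-crossing partitions of [15] form a lattice of size C_15. So B = C_15 = 9694845.
Reading a vote for the leader as '(' and for the other as ')' turns such a sequence into a balanced string of 13 pairs, so the count is C_13. So D = C_13 = 742900.
A + B − D = 9694845 + 9694845 − 742900 = 18646790.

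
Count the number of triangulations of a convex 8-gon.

Triangulations of a convex m-gon are counted by C_{m−2}; with m = 8 this is C_6.
C_6 = C_5 · 2(2·5+1)/(5+2) = 42 · 22/7 = 132.

132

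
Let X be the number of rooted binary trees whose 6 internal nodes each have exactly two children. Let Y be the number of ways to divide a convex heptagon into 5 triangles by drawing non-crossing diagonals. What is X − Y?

90

Full binary trees with n internal nodes are counted by C_n; here n = 6. So X = C_6 = 132.
Triangulations of a convex m-gon are counted by C_{m−2}; with m = 7 this is C_5. So Y = C_5 = 42.
X − Y = 132 − 42 = 90.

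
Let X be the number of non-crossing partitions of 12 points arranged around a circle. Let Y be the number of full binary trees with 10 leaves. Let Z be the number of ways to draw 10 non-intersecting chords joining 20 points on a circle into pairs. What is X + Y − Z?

The non-crossing partitions of [12] form a lattice of size C_12. So X = C_12 = 208012.
Full binary trees with 10 leaves have 10−1 = 9 internal nodes, so there are C_9 of them. So Y = C_9 = 4862.
Non-crossing perfect matchings of 2n points on a circle are counted by C_n; with 20 points, n = 10. So Z = C_10 = 16796.
X + Y − Z = 208012 + 4862 − 16796 = 196078.

196078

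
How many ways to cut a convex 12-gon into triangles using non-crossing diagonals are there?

A convex 12-gon is triangulated into 10 triangles, and the number of such triangulations is the Catalan number C_{12−2} = C_10.
C_10 = C(20,10)/11 = 184756/11 = 16796.

16796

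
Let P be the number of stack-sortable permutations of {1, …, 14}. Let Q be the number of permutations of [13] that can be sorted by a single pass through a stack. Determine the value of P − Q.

1931540

Stack-sortable permutations are exactly the 231-avoiding ones, counted by C_n; here n = 14. So P = C_14 = 2674440.
By Knuth's characterisation, the stack-sortable permutations of length 13 are the 231-avoiders, numbering C_13. So Q = C_13 = 742900.
P − Q = 2674440 − 742900 = 1931540.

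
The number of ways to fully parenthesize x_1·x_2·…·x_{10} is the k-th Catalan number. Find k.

Bracketing 10 factors into binary products is counted by C_{10−1} = C_9.

9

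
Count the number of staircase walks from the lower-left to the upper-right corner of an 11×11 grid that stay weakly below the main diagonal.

Monotone paths in an n×n grid that stay weakly below the diagonal are counted by C_n; here n = 11.
C_11 = C(22,11)/12 = 705432/12 = 58786.

58786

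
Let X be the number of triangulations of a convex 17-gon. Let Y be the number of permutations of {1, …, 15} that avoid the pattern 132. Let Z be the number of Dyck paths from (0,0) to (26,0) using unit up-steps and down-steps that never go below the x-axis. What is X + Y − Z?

18646790

Triangulations of a convex m-gon are counted by C_{m−2}; with m = 17 this is C_15. So X = C_15 = 9694845.
Permutations of [n] avoiding any single length-3 pattern are counted by C_n; here n = 15. So Y = C_15 = 9694845.
Dyck paths of semilength n (length 2n) are counted by C_n; here n = 13. So Z = C_13 = 742900.
X + Y − Z = 9694845 + 9694845 − 742900 = 18646790.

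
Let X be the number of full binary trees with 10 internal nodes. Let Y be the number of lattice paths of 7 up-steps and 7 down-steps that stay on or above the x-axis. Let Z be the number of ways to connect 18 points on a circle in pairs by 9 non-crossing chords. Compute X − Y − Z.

11505

Full binary trees with n internal nodes are counted by C_n; here n = 10. So X = C_10 = 16796.
A Dyck path with 7 up-steps and 7 down-steps has semilength 7, so there are C_7 of them. So Y = C_7 = 429.
Pairing 18 circle points by 9 non-crossing chords gives C_9 matchings. So Z = C_9 = 4862.
X − Y − Z = 16796 − 429 − 4862 = 11505.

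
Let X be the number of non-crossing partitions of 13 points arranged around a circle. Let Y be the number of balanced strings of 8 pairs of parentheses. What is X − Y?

The non-crossing partitions of [13] form a lattice of size C_13. So X = C_13 = 742900.
With 8 pairs the number of balanced bracket strings is the Catalan number C_8. So Y = C_8 = 1430.
X − Y = 742900 − 1430 = 741470.

741470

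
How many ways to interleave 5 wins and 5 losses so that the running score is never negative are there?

42

Ballot sequences with n votes each where one side never trails are Dyck words, counted by C_n; here n = 5.
C_5 = C(10,5)/6 = 252/6 = 42.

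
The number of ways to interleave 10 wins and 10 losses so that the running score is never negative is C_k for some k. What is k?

Ballot sequences with n votes each where one side never trails are Dyck words, counted by C_n; here n = 10.

10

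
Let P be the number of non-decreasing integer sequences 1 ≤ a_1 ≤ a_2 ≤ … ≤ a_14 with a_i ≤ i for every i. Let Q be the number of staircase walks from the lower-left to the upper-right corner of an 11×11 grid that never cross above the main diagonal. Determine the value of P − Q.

2615654

Weakly increasing sequences with a_i ≤ i biject with Dyck paths of semilength 14, so there are C_14. So P = C_14 = 2674440.
Monotone paths in an n×n grid that stay weakly below the diagonal are counted by C_n; here n = 11. So Q = C_11 = 58786.
P − Q = 2674440 − 58786 = 2615654.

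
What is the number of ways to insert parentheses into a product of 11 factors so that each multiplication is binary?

16796

Ways to associate a product of 11 factors correspond to binary trees on 11 leaves, so the count is C_10.
C_10 = C(20,10)/11 = 184756/11 = 16796.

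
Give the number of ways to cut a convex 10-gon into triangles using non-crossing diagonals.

A convex 10-gon is triangulated into 8 triangles, and the number of such triangulations is the Catalan number C_{10−2} = C_8.
C_8 = C_7 · 2(2·7+1)/(7+2) = 429 · 30/9 = 1430.

1430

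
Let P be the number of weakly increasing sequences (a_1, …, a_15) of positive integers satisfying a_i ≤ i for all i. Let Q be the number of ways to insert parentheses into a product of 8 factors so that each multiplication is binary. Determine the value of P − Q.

Weakly increasing sequences with a_i ≤ i biject with Dyck paths of semilength 15, so there are C_15. So P = C_15 = 9694845.
Bracketing 8 factors into binary products is counted by C_{8−1} = C_7. So Q = C_7 = 429.
P − Q = 9694845 − 429 = 9694416.

9694416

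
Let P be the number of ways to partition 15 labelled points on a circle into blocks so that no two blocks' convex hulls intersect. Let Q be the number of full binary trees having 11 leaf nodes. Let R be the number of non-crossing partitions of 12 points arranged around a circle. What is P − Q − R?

Non-crossing partitions of an n-element set are counted by C_n; here n = 15. So P = C_15 = 9694845.
A full binary tree with L leaves has L−1 internal nodes and is counted by C_{L−1}; L = 11 gives C_10. So Q = C_10 = 16796.
Non-crossing partitions of an n-element set are counted by C_n; here n = 12. So R = C_12 = 208012.
P − Q − R = 9694845 − 16796 − 208012 = 9470037.

9470037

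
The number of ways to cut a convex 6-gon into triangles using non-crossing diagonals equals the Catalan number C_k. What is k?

The number of triangulations of a 6-gon is the Catalan number C_4 (index = sides − 2).

4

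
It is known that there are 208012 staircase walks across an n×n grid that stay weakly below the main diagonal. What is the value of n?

12

Such diagonal-avoiding paths in an n×n grid are counted by C_n. The Catalan number equal to 208012 is C_12.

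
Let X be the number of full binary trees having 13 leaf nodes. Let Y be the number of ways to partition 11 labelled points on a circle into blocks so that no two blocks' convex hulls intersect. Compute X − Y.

A full binary tree with L leaves has L−1 internal nodes and is counted by C_{L−1}; L = 13 gives C_12. So X = C_12 = 208012.
Non-crossing partitions of an n-element set are counted by C_n; here n = 11. So Y = C_11 = 58786.
X − Y = 208012 − 58786 = 149226.

149226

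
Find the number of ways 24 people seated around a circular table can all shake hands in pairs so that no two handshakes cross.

208012

Non-crossing handshake pairings of 2n people are counted by C_n; 24 people gives n = 12.
C_12 = C_11 · 2(2·11+1)/(11+2) = 58786 · 46/13 = 208012.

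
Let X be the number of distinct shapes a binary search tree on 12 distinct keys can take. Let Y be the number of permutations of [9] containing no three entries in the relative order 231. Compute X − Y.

Binary trees (left/right distinguished) on n nodes are counted by C_n; here n = 12. So X = C_12 = 208012.
For any fixed pattern of length 3, the pattern-avoiding permutations of [9] number C_9. So Y = C_9 = 4862.
X − Y = 208012 − 4862 = 203150.

203150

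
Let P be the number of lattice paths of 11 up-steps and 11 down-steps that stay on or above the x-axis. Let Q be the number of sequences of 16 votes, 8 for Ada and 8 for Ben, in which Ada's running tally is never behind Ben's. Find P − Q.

57356

Dyck paths of semilength n (length 2n) are counted by C_n; here n = 11. So P = C_11 = 58786.
Reading a vote for the leader as '(' and for the other as ')' turns such a sequence into a balanced string of 8 pairs, so the count is C_8. So Q = C_8 = 1430.
P − Q = 58786 − 1430 = 57356.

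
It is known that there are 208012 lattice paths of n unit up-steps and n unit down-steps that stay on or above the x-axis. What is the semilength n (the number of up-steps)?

12

Dyck paths of semilength n are counted by C_n. The Catalan number equal to 208012 is C_12.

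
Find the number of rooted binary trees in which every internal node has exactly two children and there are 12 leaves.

Full binary trees with 12 leaves have 12−1 = 11 internal nodes, so there are C_11 of them.
C_11 = C_10 · 2(2·10+1)/(10+2) = 16796 · 42/12 = 58786.

58786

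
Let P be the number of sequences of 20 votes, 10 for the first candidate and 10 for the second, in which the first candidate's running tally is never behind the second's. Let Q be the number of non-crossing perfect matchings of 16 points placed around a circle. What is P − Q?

Ballot sequences with n votes each where one side never trails are Dyck words, counted by C_n; here n = 10. So P = C_10 = 16796.
Pairing 16 circle points by 8 non-crossing chords gives C_8 matchings. So Q = C_8 = 1430.
P − Q = 16796 − 1430 = 15366.

15366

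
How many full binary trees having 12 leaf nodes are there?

Full binary trees with 12 leaves have 12−1 = 11 internal nodes, so there are C_11 of them.
C_11 = C(22,11)/12 = 705432/12 = 58786.

58786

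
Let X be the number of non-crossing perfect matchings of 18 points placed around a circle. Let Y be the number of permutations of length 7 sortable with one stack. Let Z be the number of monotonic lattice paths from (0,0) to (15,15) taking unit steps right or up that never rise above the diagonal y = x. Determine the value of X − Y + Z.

Non-crossing perfect matchings of 2n points on a circle are counted by C_n; with 18 points, n = 9. So X = C_9 = 4862.
By Knuth's characterisation, the stack-sortable permutations of length 7 are the 231-avoiders, numbering C_7. So Y = C_7 = 429.
Monotone paths in an n×n grid that stay weakly below the diagonal are counted by C_n; here n = 15. So Z = C_15 = 9694845.
X − Y + Z = 4862 − 429 + 9694845 = 9699278.

9699278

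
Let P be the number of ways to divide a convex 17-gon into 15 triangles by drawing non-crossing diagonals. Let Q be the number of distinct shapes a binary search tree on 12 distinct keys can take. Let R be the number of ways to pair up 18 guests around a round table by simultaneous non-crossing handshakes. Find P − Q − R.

9481971

Triangulations of a convex m-gon are counted by C_{m−2}; with m = 17 this is C_15. So P = C_15 = 9694845.
Rooted binary trees with 12 nodes (each child slot possibly empty) number C_12. So Q = C_12 = 208012.
With 18 = 2·9 people, non-crossing handshake pairings are non-crossing perfect matchings on a circle, counted by C_9. So R = C_9 = 4862.
P − Q − R = 9694845 − 208012 − 4862 = 9481971.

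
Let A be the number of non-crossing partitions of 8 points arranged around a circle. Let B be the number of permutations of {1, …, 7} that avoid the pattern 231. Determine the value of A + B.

1859

Non-crossing partitions of an n-element set are counted by C_n; here n = 8. So A = C_8 = 1430.
Permutations of [n] avoiding any single length-3 pattern are counted by C_n; here n = 7. So B = C_7 = 429.
A + B = 1430 + 429 = 1859.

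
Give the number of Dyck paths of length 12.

Paths of 6 up- and 6 down-steps that never dip below the axis are Dyck paths; their count is C_6.
C_6 = C_5 · 2(2·5+1)/(5+2) = 42 · 22/7 = 132.

132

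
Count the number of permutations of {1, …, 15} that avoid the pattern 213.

9694845

For any fixed pattern of length 3, the pattern-avoiding permutations of [15] number C_15.
C_15 = C(30,15)/16 = 155117520/16 = 9694845.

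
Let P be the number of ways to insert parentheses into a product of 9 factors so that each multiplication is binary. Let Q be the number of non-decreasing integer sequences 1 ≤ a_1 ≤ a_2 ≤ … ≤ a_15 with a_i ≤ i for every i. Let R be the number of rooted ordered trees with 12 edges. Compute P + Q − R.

9488263

Ways to associate a product of 9 factors correspond to binary trees on 9 leaves, so the count is C_8. So P = C_8 = 1430.
Such sub-staircase sequences of length n are counted by C_n; here n = 15. So Q = C_15 = 9694845.
A rooted plane tree with 12 edges has 13 nodes, and the count is C_12. So R = C_12 = 208012.
P + Q − R = 1430 + 9694845 − 208012 = 9488263.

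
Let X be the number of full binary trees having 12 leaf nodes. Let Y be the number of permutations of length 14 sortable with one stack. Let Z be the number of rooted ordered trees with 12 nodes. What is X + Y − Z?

A full binary tree with L leaves has L−1 internal nodes and is counted by C_{L−1}; L = 12 gives C_11. So X = C_11 = 58786.
Stack-sortable permutations are exactly the 231-avoiding ones, counted by C_n; here n = 14. So Y = C_14 = 2674440.
A rooted plane tree on 12 nodes has 11 edges, and such trees are counted by C_11. So Z = C_11 = 58786.
X + Y − Z = 58786 + 2674440 − 58786 = 2674440.

2674440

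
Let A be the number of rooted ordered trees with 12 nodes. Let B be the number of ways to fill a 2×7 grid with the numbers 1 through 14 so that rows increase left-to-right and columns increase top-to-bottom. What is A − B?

58357

Rooted ordered (plane) trees on m nodes have m−1 edges and are counted by C_{m−1}; m = 12 gives C_11. So A = C_11 = 58786.
By the hook-length formula (or a Dyck-path bijection), SYT of shape 2×7 number C_7. So B = C_7 = 429.
A − B = 58786 − 429 = 58357.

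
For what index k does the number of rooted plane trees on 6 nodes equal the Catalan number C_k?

A rooted plane tree on 6 nodes has 5 edges, and such trees are counted by C_5.

5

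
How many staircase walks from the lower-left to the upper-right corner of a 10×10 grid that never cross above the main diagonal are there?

16796

Monotone paths in an n×n grid that stay weakly below the diagonal are counted by C_n; here n = 10.
C_10 = C(20,10)/11 = 184756/11 = 16796.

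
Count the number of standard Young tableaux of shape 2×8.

1430

Standard Young tableaux of shape 2×n are counted by C_n; here n = 8.
C_8 = C_7 · 2(2·7+1)/(7+2) = 429 · 30/9 = 1430.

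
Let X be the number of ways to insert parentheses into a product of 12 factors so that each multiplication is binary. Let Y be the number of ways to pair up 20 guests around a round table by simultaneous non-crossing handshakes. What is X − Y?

Bracketing 12 factors into binary products is counted by C_{12−1} = C_11. So X = C_11 = 58786.
With 20 = 2·10 people, non-crossing handshake pairings are non-crossing perfect matchings on a circle, counted by C_10. So Y = C_10 = 16796.
X − Y = 58786 − 16796 = 41990.

41990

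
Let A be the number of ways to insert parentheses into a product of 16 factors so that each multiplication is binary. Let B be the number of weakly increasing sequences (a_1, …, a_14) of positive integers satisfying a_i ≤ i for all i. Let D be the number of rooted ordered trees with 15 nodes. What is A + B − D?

9694845

Parenthesizations of m factors correspond to full binary trees with m leaves, counted by C_{m−1}; m = 16 gives C_15. So A = C_15 = 9694845.
Such sub-staircase sequences of length n are counted by C_n; here n = 14. So B = C_14 = 2674440.
Rooted ordered (plane) trees on m nodes have m−1 edges and are counted by C_{m−1}; m = 15 gives C_14. So D = C_14 = 2674440.
A + B − D = 9694845 + 2674440 − 2674440 = 9694845.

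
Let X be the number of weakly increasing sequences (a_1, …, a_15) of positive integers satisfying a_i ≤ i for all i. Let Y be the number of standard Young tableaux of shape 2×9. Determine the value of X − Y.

9689983

Weakly increasing sequences with a_i ≤ i biject with Dyck paths of semilength 15, so there are C_15. So X = C_15 = 9694845.
Standard Young tableaux of shape 2×n are counted by C_n; here n = 9. So Y = C_9 = 4862.
X − Y = 9694845 − 4862 = 9689983.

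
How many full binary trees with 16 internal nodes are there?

Full binary trees with n internal nodes are counted by C_n; here n = 16.
C_16 = C(32,16)/17 = 601080390/17 = 35357670.

35357670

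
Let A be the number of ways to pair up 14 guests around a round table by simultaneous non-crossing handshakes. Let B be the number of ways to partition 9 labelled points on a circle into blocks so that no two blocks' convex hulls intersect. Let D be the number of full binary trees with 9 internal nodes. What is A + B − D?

With 14 = 2·7 people, non-crossing handshake pairings are non-crossing perfect matchings on a circle, counted by C_7. So A = C_7 = 429.
The non-crossing partitions of [9] form a lattice of size C_9. So B = C_9 = 4862.
The number of full binary trees on 9 internal nodes is the Catalan number C_9. So D = C_9 = 4862.
A + B − D = 429 + 4862 − 4862 = 429.

429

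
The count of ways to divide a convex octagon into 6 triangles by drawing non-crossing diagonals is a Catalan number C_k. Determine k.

Triangulations of a convex m-gon are counted by C_{m−2}; with m = 8 this is C_6.

6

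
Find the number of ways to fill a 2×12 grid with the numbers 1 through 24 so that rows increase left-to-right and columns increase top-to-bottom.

208012

Standard Young tableaux of shape 2×n are counted by C_n; here n = 12.
C_12 = C(24,12)/13 = 2704156/13 = 208012.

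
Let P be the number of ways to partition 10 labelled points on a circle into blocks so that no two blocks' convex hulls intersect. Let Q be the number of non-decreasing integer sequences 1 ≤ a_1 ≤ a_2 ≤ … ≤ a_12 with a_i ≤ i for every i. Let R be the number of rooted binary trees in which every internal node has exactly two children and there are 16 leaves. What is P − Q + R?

The non-crossing partitions of [10] form a lattice of size C_10. So P = C_10 = 16796.
Weakly increasing sequences with a_i ≤ i biject with Dyck paths of semilength 12, so there are C_12. So Q = C_12 = 208012.
Full binary trees with 16 leaves have 16−1 = 15 internal nodes, so there are C_15 of them. So R = C_15 = 9694845.
P − Q + R = 16796 − 208012 + 9694845 = 9503629.

9503629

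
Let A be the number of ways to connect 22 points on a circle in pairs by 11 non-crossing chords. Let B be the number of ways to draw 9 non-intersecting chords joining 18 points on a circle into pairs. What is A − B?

53924

Non-crossing perfect matchings of 2n points on a circle are counted by C_n; with 22 points, n = 11. So A = C_11 = 58786.
Pairing 18 circle points by 9 non-crossing chords gives C_9 matchings. So B = C_9 = 4862.
A − B = 58786 − 4862 = 53924.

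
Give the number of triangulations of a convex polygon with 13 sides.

58786

A convex 13-gon is triangulated into 11 triangles, and the number of such triangulations is the Catalan number C_{13−2} = C_11.
C_11 = C(22,11)/12 = 705432/12 = 58786.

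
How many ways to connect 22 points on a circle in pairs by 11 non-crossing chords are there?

58786

Pairing 22 circle points by 11 non-crossing chords gives C_11 matchings.
C_11 = C(22,11)/12 = 705432/12 = 58786.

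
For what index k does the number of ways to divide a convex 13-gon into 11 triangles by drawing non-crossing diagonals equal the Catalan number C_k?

Triangulations of a convex m-gon are counted by C_{m−2}; with m = 13 this is C_11.

11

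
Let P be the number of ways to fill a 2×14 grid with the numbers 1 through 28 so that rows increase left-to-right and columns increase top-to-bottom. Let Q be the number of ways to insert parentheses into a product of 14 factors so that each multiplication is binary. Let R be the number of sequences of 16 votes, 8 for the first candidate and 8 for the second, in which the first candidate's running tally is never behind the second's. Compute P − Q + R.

1932970

Standard Young tableaux of shape 2×n are counted by C_n; here n = 14. So P = C_14 = 2674440.
Ways to associate a product of 14 factors correspond to binary trees on 14 leaves, so the count is C_13. So Q = C_13 = 742900.
Reading a vote for the leader as '(' and for the other as ')' turns such a sequence into a balanced string of 8 pairs, so the count is C_8. So R = C_8 = 1430.
P − Q + R = 2674440 − 742900 + 1430 = 1932970.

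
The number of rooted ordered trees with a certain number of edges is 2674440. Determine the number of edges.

14

Rooted ordered trees with n edges are counted by C_n. The Catalan number equal to 2674440 is C_14.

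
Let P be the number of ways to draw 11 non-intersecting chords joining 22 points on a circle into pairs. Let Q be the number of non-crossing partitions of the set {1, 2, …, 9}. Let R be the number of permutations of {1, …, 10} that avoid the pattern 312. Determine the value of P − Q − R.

Non-crossing perfect matchings of 2n points on a circle are counted by C_n; with 22 points, n = 11. So P = C_11 = 58786.
The non-crossing partitions of [9] form a lattice of size C_9. So Q = C_9 = 4862.
Permutations of [n] avoiding any single length-3 pattern are counted by C_n; here n = 10. So R = C_10 = 16796.
P − Q − R = 58786 − 4862 − 16796 = 37128.

37128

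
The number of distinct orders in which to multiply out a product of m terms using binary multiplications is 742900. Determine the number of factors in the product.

14

Parenthesizations of m factors are counted by C_{m−1}, and C_13 = 742900.
So the index is 13, and the number of factors is 13 + 1 = 14.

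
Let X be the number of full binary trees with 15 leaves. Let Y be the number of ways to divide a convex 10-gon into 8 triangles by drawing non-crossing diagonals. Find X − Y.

2673010

A full binary tree with L leaves has L−1 internal nodes and is counted by C_{L−1}; L = 15 gives C_14. So X = C_14 = 2674440.
Triangulations of a convex m-gon are counted by C_{m−2}; with m = 10 this is C_8. So Y = C_8 = 1430.
X − Y = 2674440 − 1430 = 2673010.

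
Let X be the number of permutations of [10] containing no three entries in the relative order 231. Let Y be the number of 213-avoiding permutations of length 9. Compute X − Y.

11934

Permutations of [n] avoiding any single length-3 pattern are counted by C_n; here n = 10. So X = C_10 = 16796.
For any fixed pattern of length 3, the pattern-avoiding permutations of [9] number C_9. So Y = C_9 = 4862.
X − Y = 16796 − 4862 = 11934.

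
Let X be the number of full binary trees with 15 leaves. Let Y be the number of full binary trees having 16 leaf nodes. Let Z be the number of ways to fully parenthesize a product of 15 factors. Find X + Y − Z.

Full binary trees with 15 leaves have 15−1 = 14 internal nodes, so there are C_14 of them. So X = C_14 = 2674440.
Full binary trees with 16 leaves have 16−1 = 15 internal nodes, so there are C_15 of them. So Y = C_15 = 9694845.
Bracketing 15 factors into binary products is counted by C_{15−1} = C_14. So Z = C_14 = 2674440.
X + Y − Z = 2674440 + 9694845 − 2674440 = 9694845.

9694845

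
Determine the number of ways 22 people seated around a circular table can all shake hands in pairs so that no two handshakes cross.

58786

With 22 = 2·11 people, non-crossing handshake pairings are non-crossing perfect matchings on a circle, counted by C_11.
C_11 = 58786.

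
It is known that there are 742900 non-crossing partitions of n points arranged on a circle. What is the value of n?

Non-crossing partitions of [n] are counted by C_n. Since C_13 = 742900, the index is 13.

13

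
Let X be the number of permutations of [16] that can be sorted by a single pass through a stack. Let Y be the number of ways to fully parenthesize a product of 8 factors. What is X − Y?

Stack-sortable permutations are exactly the 231-avoiding ones, counted by C_n; here n = 16. So X = C_16 = 35357670.
Ways to associate a product of 8 factors correspond to binary trees on 8 leaves, so the count is C_7. So Y = C_7 = 429.
X − Y = 35357670 − 429 = 35357241.

35357241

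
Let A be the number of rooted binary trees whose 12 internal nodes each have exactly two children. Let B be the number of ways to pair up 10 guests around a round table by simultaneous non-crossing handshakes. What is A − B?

207970

Full binary trees with n internal nodes are counted by C_n; here n = 12. So A = C_12 = 208012.
With 10 = 2·5 people, non-crossing handshake pairings are non-crossing perfect matchings on a circle, counted by C_5. So B = C_5 = 42.
A − B = 208012 − 42 = 207970.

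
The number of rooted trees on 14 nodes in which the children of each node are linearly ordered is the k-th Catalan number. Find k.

13

A rooted plane tree on 14 nodes has 13 edges, and such trees are counted by C_13.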